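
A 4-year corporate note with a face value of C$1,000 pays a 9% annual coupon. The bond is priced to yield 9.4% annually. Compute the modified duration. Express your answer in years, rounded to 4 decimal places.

Periodic yield y = 0.094. First find Macaulay duration:
  t   CF        PV=CF/(1+0.094)^t    t·PV
  1        90.00        82.2669        82.2669
  2        90.00        75.1983       150.3965
  3        90.00        68.7370       206.2110
  4     1,090.00       760.9519     3,043.8076
  Σ                    987.1541     3,482.6821
P = 987.1541; Macaulay duration = 3,482.6821 / 987.1541 = 3.52800 years.
Modified duration = D_Mac / (1 + y) = 3.52800 / 1.094 = 3.22487 years.

3.2249 years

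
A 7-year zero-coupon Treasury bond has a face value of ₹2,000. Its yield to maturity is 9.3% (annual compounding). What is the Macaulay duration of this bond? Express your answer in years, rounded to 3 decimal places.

A zero-coupon bond has a single cash flow at maturity, so its Macaulay duration equals its maturity: 7 years.

7.000 years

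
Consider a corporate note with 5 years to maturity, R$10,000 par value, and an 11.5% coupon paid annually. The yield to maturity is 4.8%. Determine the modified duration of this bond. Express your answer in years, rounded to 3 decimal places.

3.997 years

Periodic yield y = 0.048. First find Macaulay duration:
  t   CF        PV=CF/(1+0.048)^t    t·PV
  1     1,150.00     1,097.3282     1,097.3282
  2     1,150.00     1,047.0689     2,094.1379
  3     1,150.00       999.1116     2,997.3347
  4     1,150.00       953.3507     3,813.4030
  5    11,150.00     8,819.9973    44,099.9867
  Σ                 12,916.8568    54,102.1905
P = 12,916.8568; Macaulay duration = 54,102.1905 / 12,916.8568 = 4.18850 years.
Modified duration = D_Mac / (1 + y) = 4.18850 / 1.048 = 3.99666 years.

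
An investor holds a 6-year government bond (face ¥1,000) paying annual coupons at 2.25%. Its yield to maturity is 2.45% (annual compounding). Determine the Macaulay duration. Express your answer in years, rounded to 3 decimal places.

Periodic yield y = 0.0245. Discount each cash flow and weight by its year:
  t   CF        PV=CF/(1+0.0245)^t    t·PV
  1        22.50        21.9619        21.9619
  2        22.50        21.4367        42.8735
  3        22.50        20.9241        62.7723
  4        22.50        20.4237        81.6948
  5        22.50        19.9353        99.6765
  6     1,022.50       884.2835     5,305.7012
  Σ                    988.9653     5,614.6802
Price P = Σ PV = 988.9653.
Macaulay duration = Σ(t·PV) / P = 5,614.6802 / 988.9653 = 5.67733 years.

5.677 years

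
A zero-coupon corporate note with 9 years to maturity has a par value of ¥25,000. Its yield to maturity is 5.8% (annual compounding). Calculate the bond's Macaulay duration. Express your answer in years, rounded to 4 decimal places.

9.0000 years

A zero-coupon bond has a single cash flow at maturity, so its Macaulay duration equals its maturity: 9 years.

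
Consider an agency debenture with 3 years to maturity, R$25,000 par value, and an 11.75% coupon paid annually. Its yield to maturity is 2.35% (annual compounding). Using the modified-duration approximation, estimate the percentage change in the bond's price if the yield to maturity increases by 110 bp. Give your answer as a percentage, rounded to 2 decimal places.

Periodic yield y = 0.0235. Modified duration first:
  t   CF        PV=CF/(1+0.0235)^t    t·PV
  1     2,937.50     2,870.0537     2,870.0537
  2     2,937.50     2,804.1561     5,608.3121
  3    27,937.50    26,056.9752    78,170.9256
  Σ                 31,731.1850    86,649.2914
P = 31,731.1850; D_Mac = 2.73073 yrs; D_mod = 2.73073/(1+0.0235) = 2.66803 yrs.
ΔP/P ≈ -D_mod · Δy = -2.66803 × (+0.011) = -0.029348 = -2.9348%.

-2.93%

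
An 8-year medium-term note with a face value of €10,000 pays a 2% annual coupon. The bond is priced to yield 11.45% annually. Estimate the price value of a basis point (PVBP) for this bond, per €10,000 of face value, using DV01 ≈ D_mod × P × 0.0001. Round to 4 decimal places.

€3.3735

Periodic yield y = 0.1145.
  t   CF        PV=CF/(1+0.1145)^t    t·PV
  1       200.00       179.4527       179.4527
  2       200.00       161.0163       322.0326
  3       200.00       144.4740       433.4221
  4       200.00       129.6312       518.5250
  5       200.00       116.3134       581.5668
  6       200.00       104.3637       626.1823
  7       200.00        93.6417       655.4922
  8    10,200.00     4,285.0865    34,280.6917
  Σ                  5,213.9795    37,597.3654
P = 5,213.9795; D_Mac = 7.21088 yrs; D_mod = 6.47006 yrs.
DV01 ≈ 6.47006 × 5,213.9795 × 0.0001 = 3.373474.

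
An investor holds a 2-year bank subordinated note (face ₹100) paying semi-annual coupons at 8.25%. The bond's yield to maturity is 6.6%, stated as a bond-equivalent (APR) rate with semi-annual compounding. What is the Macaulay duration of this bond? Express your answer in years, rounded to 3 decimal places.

Periodic yield y = 0.033. Discount each cash flow and weight by its period:
  t   CF        PV=CF/(1+0.033)^t    t·PV
  1        4.125         3.9932         3.9932
  2        4.125         3.8657         7.7313
  3        4.125         3.7422        11.2265
  4      104.125        91.4437       365.7747
  Σ                    103.0447       388.7258
Price P = Σ PV = 103.0447.
Macaulay duration = Σ(t·PV) / P = 388.7258 / 103.0447 = 3.77240 half-year periods.
In years: 3.77240 / 2 = 1.88620 years.

1.886 years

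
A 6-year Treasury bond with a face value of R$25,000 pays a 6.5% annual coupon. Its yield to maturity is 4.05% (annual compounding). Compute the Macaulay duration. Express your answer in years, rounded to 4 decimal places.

Periodic yield y = 0.0405. Discount each cash flow and weight by its year:
  t   CF        PV=CF/(1+0.0405)^t    t·PV
  1     1,625.00     1,561.7492     1,561.7492
  2     1,625.00     1,500.9603     3,001.9205
  3     1,625.00     1,442.5375     4,327.6125
  4     1,625.00     1,386.3888     5,545.5550
  5     1,625.00     1,332.4255     6,662.1276
  6    26,625.00    20,981.5278   125,889.1669
  Σ                 28,205.5890   146,988.1317
Price P = Σ PV = 28,205.5890.
Macaulay duration = Σ(t·PV) / P = 146,988.1317 / 28,205.5890 = 5.21131 years.

5.2113 years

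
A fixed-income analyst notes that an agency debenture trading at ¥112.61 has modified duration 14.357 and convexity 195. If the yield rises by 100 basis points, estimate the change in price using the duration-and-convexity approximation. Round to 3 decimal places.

Duration effect: -D_mod·Δy = -14.357 × (+0.01) = -0.143570
Convexity effect: ½·C·(Δy)² = 0.5 × 195 × (0.01)² = +0.0097500
ΔP/P ≈ -0.143570 + 0.0097500 = -0.133820
ΔP ≈ 112.61 × (-0.133820) = -15.0694702.

-¥15.069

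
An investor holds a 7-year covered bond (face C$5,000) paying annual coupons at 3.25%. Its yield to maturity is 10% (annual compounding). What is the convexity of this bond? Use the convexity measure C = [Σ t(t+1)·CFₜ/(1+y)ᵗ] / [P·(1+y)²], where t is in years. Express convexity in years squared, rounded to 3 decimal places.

With y = 0.1:
  t   CF        PV=CF/(1+0.1)^t    t·PV        t(t+1)·PV
  1       162.50       147.7273       147.7273         295.4545
  2       162.50       134.2975       268.5950         805.7851
  3       162.50       122.0887       366.2660       1,465.0639
  4       162.50       110.9897       443.9587       2,219.7937
  5       162.50       100.8997       504.4986       3,026.9914
  6       162.50        91.7270       550.3621       3,852.5346
  7     5,162.50     2,649.1788    18,544.2515     148,354.0120
  Σ                  3,356.9086    20,825.6592     160,019.6353
P = 3,356.9086.
Convexity = Σ t(t+1)·PV / [P·(1+y)²] = 160,019.6353 / (3,356.9086 × 1.210000) = 39.39566.

39.396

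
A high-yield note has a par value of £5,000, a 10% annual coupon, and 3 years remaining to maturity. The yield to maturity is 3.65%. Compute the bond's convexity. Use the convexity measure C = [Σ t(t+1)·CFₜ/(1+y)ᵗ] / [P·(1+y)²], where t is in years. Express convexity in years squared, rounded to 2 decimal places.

9.97

With y = 0.0365:
  t   CF        PV=CF/(1+0.0365)^t    t·PV        t(t+1)·PV
  1       500.00       482.3927       482.3927         964.7853
  2       500.00       465.4054       930.8107       2,792.4322
  3     5,500.00     4,939.1791    14,817.5372      59,270.1486
  Σ                  5,886.9771    16,230.7406      63,027.3662
P = 5,886.9771.
Convexity = Σ t(t+1)·PV / [P·(1+y)²] = 63,027.3662 / (5,886.9771 × 1.074332) = 9.96548.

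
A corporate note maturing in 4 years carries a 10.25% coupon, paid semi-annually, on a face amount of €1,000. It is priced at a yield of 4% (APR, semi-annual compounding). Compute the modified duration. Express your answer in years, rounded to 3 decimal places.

3.382 years

Periodic yield y = 0.02. First find Macaulay duration:
  t   CF        PV=CF/(1+0.02)^t    t·PV
  1        51.25        50.2451        50.2451
  2        51.25        49.2599        98.5198
  3        51.25        48.2940       144.8821
  4        51.25        47.3471       189.3883
  5        51.25        46.4187       232.0935
  6        51.25        45.5085       273.0512
  7        51.25        44.6162       312.3135
  8     1,051.25       897.2318     7,177.8540
  Σ                  1,228.9213     8,478.3475
P = 1,228.9213; Macaulay duration = 8,478.3475 / 1,228.9213 = 6.89902 half-year periods = 3.44951 years.
Modified duration = D_Mac / (1 + y) = 3.44951 / 1.02 = 3.38187 years.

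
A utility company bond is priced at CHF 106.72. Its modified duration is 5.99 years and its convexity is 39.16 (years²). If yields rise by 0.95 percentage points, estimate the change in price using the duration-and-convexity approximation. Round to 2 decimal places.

-CHF 5.88

Duration effect: -D_mod·Δy = -5.99 × (+0.0095) = -0.056905
Convexity effect: ½·C·(Δy)² = 0.5 × 39.16 × (0.0095)² = +0.001767095
ΔP/P ≈ -0.056905 + 0.001767095 = -0.055137905
ΔP ≈ 106.72 × (-0.055137905) = -5.8843172216.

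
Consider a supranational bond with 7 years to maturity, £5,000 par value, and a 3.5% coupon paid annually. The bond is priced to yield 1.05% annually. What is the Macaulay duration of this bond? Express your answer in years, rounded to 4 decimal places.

6.3861 years

Periodic yield y = 0.0105. Discount each cash flow and weight by its year:
  t   CF        PV=CF/(1+0.0105)^t    t·PV
  1       175.00       173.1816       173.1816
  2       175.00       171.3821       342.7642
  3       175.00       169.6013       508.8038
  4       175.00       167.8390       671.3558
  5       175.00       166.0950       830.4748
  6       175.00       164.3691       986.2145
  7     5,175.00     4,810.1224    33,670.8569
  Σ                  5,822.5904    37,183.6516
Price P = Σ PV = 5,822.5904.
Macaulay duration = Σ(t·PV) / P = 37,183.6516 / 5,822.5904 = 6.38610 years.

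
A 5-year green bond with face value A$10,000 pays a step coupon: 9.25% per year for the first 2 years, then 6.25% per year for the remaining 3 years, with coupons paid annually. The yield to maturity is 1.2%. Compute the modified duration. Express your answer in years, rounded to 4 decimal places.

4.3211 years

Periodic yield y = 0.012. First find Macaulay duration:
  t   CF        PV=CF/(1+0.012)^t    t·PV
  1       925.00       914.0316       914.0316
  2       925.00       903.1933     1,806.3866
  3       625.00       603.0294     1,809.0882
  4       625.00       595.8788     2,383.5154
  5    10,625.00    10,009.8225    50,049.1125
  Σ                 13,025.9557    56,962.1343
P = 13,025.9557; Macaulay duration = 56,962.1343 / 13,025.9557 = 4.37297 years.
Modified duration = D_Mac / (1 + y) = 4.37297 / 1.012 = 4.32112 years.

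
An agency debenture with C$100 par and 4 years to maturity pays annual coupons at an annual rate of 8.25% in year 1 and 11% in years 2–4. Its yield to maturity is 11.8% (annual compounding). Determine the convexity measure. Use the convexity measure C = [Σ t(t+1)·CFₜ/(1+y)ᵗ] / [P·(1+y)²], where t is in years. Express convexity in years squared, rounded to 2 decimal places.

With y = 0.118:
  t   CF        PV=CF/(1+0.118)^t    t·PV        t(t+1)·PV
  1         8.25         7.3792         7.3792          14.7585
  2        11.00         8.8005        17.6011          52.8032
  3        11.00         7.8717        23.6150          94.4601
  4       111.00        71.0486       284.1946       1,420.9728
  Σ                     95.1001       332.7899       1,582.9946
P = 95.1001.
Convexity = Σ t(t+1)·PV / [P·(1+y)²] = 1,582.9946 / (95.1001 × 1.249924) = 13.31726.

13.32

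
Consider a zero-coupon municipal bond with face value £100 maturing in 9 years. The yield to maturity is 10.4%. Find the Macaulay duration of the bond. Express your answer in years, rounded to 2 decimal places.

A zero-coupon bond has a single cash flow at maturity, so its Macaulay duration equals its maturity: 9 years.

9.00 years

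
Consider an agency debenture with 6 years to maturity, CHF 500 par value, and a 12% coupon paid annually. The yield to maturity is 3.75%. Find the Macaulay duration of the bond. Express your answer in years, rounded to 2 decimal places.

4.85 years

Periodic yield y = 0.0375. Discount each cash flow and weight by its year:
  t   CF        PV=CF/(1+0.0375)^t    t·PV
  1        60.00        57.8313        57.8313
  2        60.00        55.7410       111.4821
  3        60.00        53.7263       161.1789
  4        60.00        51.7844       207.1375
  5        60.00        49.9127       249.5633
  6       560.00       449.0135     2,694.0810
  Σ                    718.0092     3,481.2741
Price P = Σ PV = 718.0092.
Macaulay duration = Σ(t·PV) / P = 3,481.2741 / 718.0092 = 4.84851 years.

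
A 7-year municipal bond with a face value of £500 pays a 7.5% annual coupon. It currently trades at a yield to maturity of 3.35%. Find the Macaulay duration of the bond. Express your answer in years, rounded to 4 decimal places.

Periodic yield y = 0.0335. Discount each cash flow and weight by its year:
  t   CF        PV=CF/(1+0.0335)^t    t·PV
  1        37.50        36.2845        36.2845
  2        37.50        35.1083        70.2167
  3        37.50        33.9703       101.9110
  4        37.50        32.8692       131.4769
  5        37.50        31.8038       159.0189
  6        37.50        30.7729       184.6374
  7       537.50       426.7810     2,987.4672
  Σ                    627.5901     3,671.0125
Price P = Σ PV = 627.5901.
Macaulay duration = Σ(t·PV) / P = 3,671.0125 / 627.5901 = 5.84938 years.

5.8494 years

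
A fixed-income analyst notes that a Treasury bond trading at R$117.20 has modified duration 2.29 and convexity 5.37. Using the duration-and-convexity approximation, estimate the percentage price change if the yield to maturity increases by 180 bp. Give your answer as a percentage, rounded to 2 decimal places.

Duration effect: -D_mod·Δy = -2.29 × (+0.018) = -0.041220
Convexity effect: ½·C·(Δy)² = 0.5 × 5.37 × (0.018)² = +0.00086994
ΔP/P ≈ -0.041220 + 0.00086994 = -0.04035006
= -4.035006%.

-4.04%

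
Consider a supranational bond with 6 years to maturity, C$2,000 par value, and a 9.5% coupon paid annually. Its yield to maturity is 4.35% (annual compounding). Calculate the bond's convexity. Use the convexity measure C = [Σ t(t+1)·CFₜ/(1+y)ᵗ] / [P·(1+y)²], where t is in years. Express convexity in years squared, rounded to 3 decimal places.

29.891

With y = 0.0435:
  t   CF        PV=CF/(1+0.0435)^t    t·PV        t(t+1)·PV
  1       190.00       182.0795       182.0795         364.1591
  2       190.00       174.4893       348.9785       1,046.9355
  3       190.00       167.2154       501.6462       2,006.5847
  4       190.00       160.2447       640.9790       3,204.8948
  5       190.00       153.5647       767.8234       4,606.9403
  6     2,190.00     1,696.2482    10,177.4891      71,242.4235
  Σ                  2,533.8418    12,618.9957      82,471.9380
P = 2,533.8418.
Convexity = Σ t(t+1)·PV / [P·(1+y)²] = 82,471.9380 / (2,533.8418 × 1.088892) = 29.89109.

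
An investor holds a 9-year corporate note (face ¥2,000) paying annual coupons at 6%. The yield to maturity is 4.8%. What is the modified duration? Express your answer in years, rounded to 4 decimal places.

Periodic yield y = 0.048. First find Macaulay duration:
  t   CF        PV=CF/(1+0.048)^t    t·PV
  1       120.00       114.5038       114.5038
  2       120.00       109.2594       218.5187
  3       120.00       104.2551       312.7654
  4       120.00        99.4801       397.9203
  5       120.00        94.9237       474.6187
  6       120.00        90.5761       543.4565
  7       120.00        86.4276       604.9929
  8       120.00        82.4690       659.7524
  9     2,120.00     1,390.2225    12,512.0026
  Σ                  2,172.1173    15,838.5314
P = 2,172.1173; Macaulay duration = 15,838.5314 / 2,172.1173 = 7.29175 years.
Modified duration = D_Mac / (1 + y) = 7.29175 / 1.048 = 6.95777 years.

6.9578 years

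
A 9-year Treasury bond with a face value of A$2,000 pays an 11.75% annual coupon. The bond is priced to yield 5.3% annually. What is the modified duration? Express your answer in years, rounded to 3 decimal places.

6.207 years

Periodic yield y = 0.053. First find Macaulay duration:
  t   CF        PV=CF/(1+0.053)^t    t·PV
  1       235.00       223.1719       223.1719
  2       235.00       211.9391       423.8782
  3       235.00       201.2717       603.8151
  4       235.00       191.1412       764.5649
  5       235.00       181.5206       907.6032
  6       235.00       172.3843     1,034.3056
  7       235.00       163.7078     1,145.9543
  8       235.00       155.4680     1,243.7437
  9     2,235.00     1,404.1781    12,637.6027
  Σ                  2,904.7826    18,984.6396
P = 2,904.7826; Macaulay duration = 18,984.6396 / 2,904.7826 = 6.53565 years.
Modified duration = D_Mac / (1 + y) = 6.53565 / 1.053 = 6.20669 years.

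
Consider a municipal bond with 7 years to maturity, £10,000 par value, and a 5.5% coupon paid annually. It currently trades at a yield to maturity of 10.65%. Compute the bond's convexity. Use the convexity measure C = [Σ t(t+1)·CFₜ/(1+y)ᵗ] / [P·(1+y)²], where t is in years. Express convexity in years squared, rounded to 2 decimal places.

35.65

With y = 0.1065:
  t   CF        PV=CF/(1+0.1065)^t    t·PV        t(t+1)·PV
  1       550.00       497.0628       497.0628         994.1256
  2       550.00       449.2208       898.4416       2,695.3248
  3       550.00       405.9835     1,217.9506       4,871.8026
  4       550.00       366.9079     1,467.6314       7,338.1572
  5       550.00       331.5932     1,657.9659       9,947.7956
  6       550.00       299.6775     1,798.0652      12,586.4562
  7    10,550.00     5,195.0835    36,365.5845     290,924.6756
  Σ                  7,545.5292    43,902.7021     329,358.3377
P = 7,545.5292.
Convexity = Σ t(t+1)·PV / [P·(1+y)²] = 329,358.3377 / (7,545.5292 × 1.224342) = 35.65136.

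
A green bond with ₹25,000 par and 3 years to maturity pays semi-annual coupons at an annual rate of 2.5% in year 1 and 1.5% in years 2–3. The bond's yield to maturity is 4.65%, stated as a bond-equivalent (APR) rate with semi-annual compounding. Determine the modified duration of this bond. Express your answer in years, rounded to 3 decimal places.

2.852 years

Periodic yield y = 0.02325. First find Macaulay duration:
  t   CF        PV=CF/(1+0.02325)^t    t·PV
  1       312.50       305.3995       305.3995
  2       312.50       298.4603       596.9205
  3       187.50       175.0072       525.0217
  4       187.50       171.0308       684.1231
  5       187.50       167.1447       835.7233
  6    25,187.50    21,942.9263   131,657.5575
  Σ                 23,059.9687   134,604.7456
P = 23,059.9687; Macaulay duration = 134,604.7456 / 23,059.9687 = 5.83716 half-year periods = 2.91858 years.
Modified duration = D_Mac / (1 + y) = 2.91858 / 1.02325 = 2.85227 years.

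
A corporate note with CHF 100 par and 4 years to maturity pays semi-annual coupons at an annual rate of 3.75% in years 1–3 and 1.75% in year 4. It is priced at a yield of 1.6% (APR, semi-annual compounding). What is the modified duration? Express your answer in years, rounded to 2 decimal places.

Periodic yield y = 0.008. First find Macaulay duration:
  t   CF        PV=CF/(1+0.008)^t    t·PV
  1        1.875         1.8601         1.8601
  2        1.875         1.8454         3.6907
  3        1.875         1.8307         5.4921
  4        1.875         1.8162         7.2647
  5        1.875         1.8018         9.0088
  6        1.875         1.7875        10.7248
  7        0.875         0.8275         5.7927
  8      100.875        94.6454       757.1628
  Σ                    106.4145       800.9969
P = 106.4145; Macaulay duration = 800.9969 / 106.4145 = 7.52714 half-year periods = 3.76357 years.
Modified duration = D_Mac / (1 + y) = 3.76357 / 1.008 = 3.73370 years.

3.73 years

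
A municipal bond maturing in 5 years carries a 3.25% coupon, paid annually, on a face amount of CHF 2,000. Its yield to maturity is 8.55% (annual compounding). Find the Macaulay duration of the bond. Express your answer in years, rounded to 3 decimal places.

Periodic yield y = 0.0855. Discount each cash flow and weight by its year:
  t   CF        PV=CF/(1+0.0855)^t    t·PV
  1        65.00        59.8802        59.8802
  2        65.00        55.1637       110.3275
  3        65.00        50.8187       152.4562
  4        65.00        46.8160       187.2639
  5     2,065.00     1,370.1588     6,850.7942
  Σ                  1,582.8375     7,360.7220
Price P = Σ PV = 1,582.8375.
Macaulay duration = Σ(t·PV) / P = 7,360.7220 / 1,582.8375 = 4.65033 years.

4.650 years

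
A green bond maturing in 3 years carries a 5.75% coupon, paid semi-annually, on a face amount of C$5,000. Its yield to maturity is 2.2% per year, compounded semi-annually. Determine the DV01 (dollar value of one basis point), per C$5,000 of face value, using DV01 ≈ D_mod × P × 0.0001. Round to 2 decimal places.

Periodic yield y = 0.011.
  t   CF        PV=CF/(1+0.011)^t    t·PV
  1       143.75       142.1860       142.1860
  2       143.75       140.6389       281.2779
  3       143.75       139.1087       417.3262
  4       143.75       137.5952       550.3807
  5       143.75       136.0981       680.4905
  6     5,143.75     4,816.9587    28,901.7520
  Σ                  5,512.5856    30,973.4132
P = 5,512.5856; D_Mac = 5.61867 half-year periods = 2.80934 yrs; D_mod = 2.77877 yrs.
DV01 ≈ 2.77877 × 5,512.5856 × 0.0001 = 1.531821.

C$1.53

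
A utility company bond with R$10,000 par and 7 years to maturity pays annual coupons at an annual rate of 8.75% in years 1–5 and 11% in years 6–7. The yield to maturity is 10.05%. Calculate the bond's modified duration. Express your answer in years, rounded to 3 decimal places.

4.989 years

Periodic yield y = 0.1005. First find Macaulay duration:
  t   CF        PV=CF/(1+0.1005)^t    t·PV
  1       875.00       795.0931       795.0931
  2       875.00       722.4835     1,444.9671
  3       875.00       656.5048     1,969.5144
  4       875.00       596.5514     2,386.2056
  5       875.00       542.0731     2,710.3653
  6     1,100.00       619.2306     3,715.3836
  7    11,100.00     5,677.9642    39,745.7495
  Σ                  9,609.9007    52,767.2785
P = 9,609.9007; Macaulay duration = 52,767.2785 / 9,609.9007 = 5.49093 years.
Modified duration = D_Mac / (1 + y) = 5.49093 / 1.1005 = 4.98949 years.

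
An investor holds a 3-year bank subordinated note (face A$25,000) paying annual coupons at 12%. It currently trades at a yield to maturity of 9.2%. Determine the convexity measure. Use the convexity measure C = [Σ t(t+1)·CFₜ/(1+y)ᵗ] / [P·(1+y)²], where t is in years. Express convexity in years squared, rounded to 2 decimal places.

With y = 0.092:
  t   CF        PV=CF/(1+0.092)^t    t·PV        t(t+1)·PV
  1     3,000.00     2,747.2527     2,747.2527       5,494.5055
  2     3,000.00     2,515.7992     5,031.5984      15,094.7953
  3    28,000.00    21,502.5574    64,507.6723     258,030.6891
  Σ                 26,765.6094    72,286.5235     278,619.9899
P = 26,765.6094.
Convexity = Σ t(t+1)·PV / [P·(1+y)²] = 278,619.9899 / (26,765.6094 × 1.192464) = 8.72951.

8.73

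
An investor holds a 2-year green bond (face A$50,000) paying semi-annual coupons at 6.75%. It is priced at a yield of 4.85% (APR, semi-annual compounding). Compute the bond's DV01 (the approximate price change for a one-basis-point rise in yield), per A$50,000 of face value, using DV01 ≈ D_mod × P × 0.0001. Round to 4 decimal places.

A$9.6378

Periodic yield y = 0.02425.
  t   CF        PV=CF/(1+0.02425)^t    t·PV
  1     1,687.50     1,647.5470     1,647.5470
  2     1,687.50     1,608.5399     3,217.0798
  3     1,687.50     1,570.4563     4,711.3690
  4    51,687.50    46,963.6277   187,854.5107
  Σ                 51,790.1709   197,430.5065
P = 51,790.1709; D_Mac = 3.81212 half-year periods = 1.90606 yrs; D_mod = 1.86093 yrs.
DV01 ≈ 1.86093 × 51,790.1709 × 0.0001 = 9.637808.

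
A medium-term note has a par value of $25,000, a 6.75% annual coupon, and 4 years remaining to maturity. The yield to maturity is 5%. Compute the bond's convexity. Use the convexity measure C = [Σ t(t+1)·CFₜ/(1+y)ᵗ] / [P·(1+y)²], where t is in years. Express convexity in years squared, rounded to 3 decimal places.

With y = 0.05:
  t   CF        PV=CF/(1+0.05)^t    t·PV        t(t+1)·PV
  1     1,687.50     1,607.1429     1,607.1429       3,214.2857
  2     1,687.50     1,530.6122     3,061.2245       9,183.6735
  3     1,687.50     1,457.7259     4,373.1778      17,492.7114
  4    26,687.50    21,955.8723    87,823.4892     439,117.4459
  Σ                 26,551.3533    96,865.0344     469,008.1165
P = 26,551.3533.
Convexity = Σ t(t+1)·PV / [P·(1+y)²] = 469,008.1165 / (26,551.3533 × 1.102500) = 16.02194.

16.022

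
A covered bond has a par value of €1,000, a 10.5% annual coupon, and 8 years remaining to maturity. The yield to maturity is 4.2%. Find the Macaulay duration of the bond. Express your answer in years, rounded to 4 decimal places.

6.1663 years

Periodic yield y = 0.042. Discount each cash flow and weight by its year:
  t   CF        PV=CF/(1+0.042)^t    t·PV
  1       105.00       100.7678       100.7678
  2       105.00        96.7061       193.4122
  3       105.00        92.8082       278.4245
  4       105.00        89.0673       356.2693
  5       105.00        85.4773       427.3864
  6       105.00        82.0319       492.1916
  7       105.00        78.7255       551.0783
  8     1,105.00       795.0978     6,360.7820
  Σ                  1,420.6818     8,760.3121
Price P = Σ PV = 1,420.6818.
Macaulay duration = Σ(t·PV) / P = 8,760.3121 / 1,420.6818 = 6.16627 years.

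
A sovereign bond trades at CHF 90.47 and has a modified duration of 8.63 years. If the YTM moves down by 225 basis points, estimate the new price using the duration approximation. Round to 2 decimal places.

CHF 108.04

Duration approximation: ΔP/P ≈ -D_mod · Δy = -8.63 × (-0.0225) = +0.194175.
New price ≈ 90.47 × (1 + 0.194175) = 108.03701225.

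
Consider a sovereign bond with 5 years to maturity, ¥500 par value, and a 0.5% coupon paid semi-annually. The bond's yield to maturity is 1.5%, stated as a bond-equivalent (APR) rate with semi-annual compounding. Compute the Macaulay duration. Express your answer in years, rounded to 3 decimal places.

4.943 years

Periodic yield y = 0.0075. Discount each cash flow and weight by its period:
  t   CF        PV=CF/(1+0.0075)^t    t·PV
  1         1.25         1.2407         1.2407
  2         1.25         1.2315         2.4629
  3         1.25         1.2223         3.6669
  4         1.25         1.2132         4.8528
  5         1.25         1.2042         6.0208
  6         1.25         1.1952         7.1712
  7         1.25         1.1863         8.3041
  8         1.25         1.1775         9.4198
  9         1.25         1.1687        10.5183
  10      501.25       465.1616     4,651.6158
  Σ                    476.0011     4,705.2732
Price P = Σ PV = 476.0011.
Macaulay duration = Σ(t·PV) / P = 4,705.2732 / 476.0011 = 9.88501 half-year periods.
In years: 9.88501 / 2 = 4.94250 years.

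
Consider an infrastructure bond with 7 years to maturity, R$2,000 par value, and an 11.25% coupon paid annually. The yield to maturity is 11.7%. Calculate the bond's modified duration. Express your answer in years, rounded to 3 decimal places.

Periodic yield y = 0.117. First find Macaulay duration:
  t   CF        PV=CF/(1+0.117)^t    t·PV
  1       225.00       201.4324       201.4324
  2       225.00       180.3334       360.6668
  3       225.00       161.4444       484.3332
  4       225.00       144.5339       578.1357
  5       225.00       129.3947       646.9737
  6       225.00       115.8413       695.0479
  7     2,225.00     1,025.5523     7,178.8659
  Σ                  1,958.5325    10,145.4557
P = 1,958.5325; Macaulay duration = 10,145.4557 / 1,958.5325 = 5.18013 years.
Modified duration = D_Mac / (1 + y) = 5.18013 / 1.117 = 4.63754 years.

4.638 years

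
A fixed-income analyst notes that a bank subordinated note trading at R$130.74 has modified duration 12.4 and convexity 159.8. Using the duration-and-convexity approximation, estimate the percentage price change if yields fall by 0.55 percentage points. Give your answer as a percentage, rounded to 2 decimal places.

+7.06%

Duration effect: -D_mod·Δy = -12.4 × (-0.0055) = +0.068200
Convexity effect: ½·C·(Δy)² = 0.5 × 159.8 × (-0.0055)² = +0.002416975
ΔP/P ≈ +0.068200 + 0.002416975 = +0.070616975
= +7.0616975%.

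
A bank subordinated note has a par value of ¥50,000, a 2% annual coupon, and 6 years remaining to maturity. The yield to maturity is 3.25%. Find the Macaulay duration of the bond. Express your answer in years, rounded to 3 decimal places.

Periodic yield y = 0.0325. Discount each cash flow and weight by its year:
  t   CF        PV=CF/(1+0.0325)^t    t·PV
  1     1,000.00       968.5230       968.5230
  2     1,000.00       938.0368     1,876.0736
  3     1,000.00       908.5102     2,725.5307
  4     1,000.00       879.9130     3,519.6522
  5     1,000.00       852.2160     4,261.0801
  6    51,000.00    42,094.9322   252,569.5931
  Σ                 46,642.1313   265,920.4527
Price P = Σ PV = 46,642.1313.
Macaulay duration = Σ(t·PV) / P = 265,920.4527 / 46,642.1313 = 5.70129 years.

5.701 years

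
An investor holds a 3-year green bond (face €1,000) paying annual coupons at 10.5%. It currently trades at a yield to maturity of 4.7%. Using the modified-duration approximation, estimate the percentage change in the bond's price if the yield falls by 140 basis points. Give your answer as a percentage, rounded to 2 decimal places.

Periodic yield y = 0.047. Modified duration first:
  t   CF        PV=CF/(1+0.047)^t    t·PV
  1       105.00       100.2865       100.2865
  2       105.00        95.7847       191.5693
  3     1,105.00       962.7693     2,888.3079
  Σ                  1,158.8405     3,180.1637
P = 1,158.8405; D_Mac = 2.74426 yrs; D_mod = 2.74426/(1+0.047) = 2.62107 yrs.
ΔP/P ≈ -D_mod · Δy = -2.62107 × (-0.014) = +0.036695 = +3.6695%.

+3.67%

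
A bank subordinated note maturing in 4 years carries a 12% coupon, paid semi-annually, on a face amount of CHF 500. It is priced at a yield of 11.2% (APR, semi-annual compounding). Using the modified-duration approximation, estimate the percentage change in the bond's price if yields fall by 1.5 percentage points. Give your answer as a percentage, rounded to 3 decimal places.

Periodic yield y = 0.056. Modified duration first:
  t   CF        PV=CF/(1+0.056)^t    t·PV
  1        30.00        28.4091        28.4091
  2        30.00        26.9025        53.8051
  3        30.00        25.4759        76.4277
  4        30.00        24.1249        96.4996
  5        30.00        22.8456       114.2278
  6        30.00        21.6340       129.8043
  7        30.00        20.4868       143.4075
  8       530.00       342.7398     2,741.9183
  Σ                    512.6186     3,384.4993
P = 512.6186; D_Mac = 6.60237 half-year periods = 3.30119 yrs; D_mod = 3.30119/(1+0.056) = 3.12612 yrs.
ΔP/P ≈ -D_mod · Δy = -3.12612 × (-0.015) = +0.046892 = +4.6892%.

+4.689%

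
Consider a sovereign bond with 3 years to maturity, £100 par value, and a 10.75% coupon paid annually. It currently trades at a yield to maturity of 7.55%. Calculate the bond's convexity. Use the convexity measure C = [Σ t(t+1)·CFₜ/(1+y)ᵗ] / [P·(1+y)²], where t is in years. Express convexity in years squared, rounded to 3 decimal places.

With y = 0.0755:
  t   CF        PV=CF/(1+0.0755)^t    t·PV        t(t+1)·PV
  1        10.75         9.9954         9.9954          19.9907
  2        10.75         9.2937        18.5874          55.7621
  3       110.75        89.0251       267.0753       1,068.3013
  Σ                    108.3141       295.6580       1,144.0540
P = 108.3141.
Convexity = Σ t(t+1)·PV / [P·(1+y)²] = 1,144.0540 / (108.3141 × 1.156700) = 9.13147.

9.131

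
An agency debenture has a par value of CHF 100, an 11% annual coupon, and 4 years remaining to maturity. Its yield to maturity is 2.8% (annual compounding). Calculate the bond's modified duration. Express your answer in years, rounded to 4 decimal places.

3.4216 years

Periodic yield y = 0.028. First find Macaulay duration:
  t   CF        PV=CF/(1+0.028)^t    t·PV
  1        11.00        10.7004        10.7004
  2        11.00        10.4089        20.8179
  3        11.00        10.1254        30.3763
  4       111.00        99.3918       397.5672
  Σ                    130.6265       459.4617
P = 130.6265; Macaulay duration = 459.4617 / 130.6265 = 3.51737 years.
Modified duration = D_Mac / (1 + y) = 3.51737 / 1.028 = 3.42156 years.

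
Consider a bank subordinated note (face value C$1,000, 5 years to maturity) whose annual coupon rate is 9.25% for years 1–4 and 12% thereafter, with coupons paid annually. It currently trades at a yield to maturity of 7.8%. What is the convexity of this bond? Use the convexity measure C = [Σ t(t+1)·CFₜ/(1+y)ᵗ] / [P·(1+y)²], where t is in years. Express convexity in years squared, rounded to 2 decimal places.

With y = 0.078:
  t   CF        PV=CF/(1+0.078)^t    t·PV        t(t+1)·PV
  1        92.50        85.8071        85.8071         171.6141
  2        92.50        79.5984       159.1968         477.5903
  3        92.50        73.8389       221.5168         886.0673
  4        92.50        68.4962       273.9849       1,369.9247
  5     1,120.00       769.3505     3,846.7523      23,080.5138
  Σ                  1,077.0911     4,587.2579      25,985.7101
P = 1,077.0911.
Convexity = Σ t(t+1)·PV / [P·(1+y)²] = 25,985.7101 / (1,077.0911 × 1.162084) = 20.76083.

20.76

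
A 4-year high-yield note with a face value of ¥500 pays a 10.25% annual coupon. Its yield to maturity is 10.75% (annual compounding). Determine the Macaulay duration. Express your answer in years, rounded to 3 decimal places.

3.472 years

Periodic yield y = 0.1075. Discount each cash flow and weight by its year:
  t   CF        PV=CF/(1+0.1075)^t    t·PV
  1        51.25        46.2754        46.2754
  2        51.25        41.7837        83.5673
  3        51.25        37.7279       113.1837
  4       551.25       366.4154     1,465.6614
  Σ                    492.2023     1,708.6878
Price P = Σ PV = 492.2023.
Macaulay duration = Σ(t·PV) / P = 1,708.6878 / 492.2023 = 3.47152 years.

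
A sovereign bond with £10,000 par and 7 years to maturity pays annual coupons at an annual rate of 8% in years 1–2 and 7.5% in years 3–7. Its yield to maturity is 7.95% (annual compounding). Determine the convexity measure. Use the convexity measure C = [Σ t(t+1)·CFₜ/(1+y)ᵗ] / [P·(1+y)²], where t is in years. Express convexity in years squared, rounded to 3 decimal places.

With y = 0.0795:
  t   CF        PV=CF/(1+0.0795)^t    t·PV        t(t+1)·PV
  1       800.00       741.0838       741.0838       1,482.1677
  2       800.00       686.5066     1,373.0131       4,119.0394
  3       750.00       596.2019     1,788.6056       7,154.4223
  4       750.00       552.2944     2,209.1778      11,045.8889
  5       750.00       511.6206     2,558.1030      15,348.6183
  6       750.00       473.9422     2,843.6532      19,905.5725
  7    10,750.00     6,292.8871    44,050.2094     352,401.6755
  Σ                  9,854.5366    55,563.8460     411,457.3845
P = 9,854.5366.
Convexity = Σ t(t+1)·PV / [P·(1+y)²] = 411,457.3845 / (9,854.5366 × 1.165320) = 35.82972.

35.830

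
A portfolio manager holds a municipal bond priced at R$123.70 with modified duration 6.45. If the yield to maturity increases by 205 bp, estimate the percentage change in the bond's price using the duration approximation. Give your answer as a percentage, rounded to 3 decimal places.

-13.223%

Duration approximation: ΔP/P ≈ -D_mod · Δy = -6.45 × (+0.0205) = -0.132225.
As a percentage: -13.2225%.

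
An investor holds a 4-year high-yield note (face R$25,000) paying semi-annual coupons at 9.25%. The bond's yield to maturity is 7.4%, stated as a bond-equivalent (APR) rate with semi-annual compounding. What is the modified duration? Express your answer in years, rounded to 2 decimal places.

3.33 years

Periodic yield y = 0.037. First find Macaulay duration:
  t   CF        PV=CF/(1+0.037)^t    t·PV
  1     1,156.25     1,114.9952     1,114.9952
  2     1,156.25     1,075.2123     2,150.4246
  3     1,156.25     1,036.8489     3,110.5467
  4     1,156.25       999.8543     3,999.4172
  5     1,156.25       964.1797     4,820.8983
  6     1,156.25       929.7779     5,578.6672
  7     1,156.25       896.6035     6,276.2248
  8    26,156.25    19,558.9451   156,471.5611
  Σ                 26,576.4169   183,522.7352
P = 26,576.4169; Macaulay duration = 183,522.7352 / 26,576.4169 = 6.90547 half-year periods = 3.45274 years.
Modified duration = D_Mac / (1 + y) = 3.45274 / 1.037 = 3.32954 years.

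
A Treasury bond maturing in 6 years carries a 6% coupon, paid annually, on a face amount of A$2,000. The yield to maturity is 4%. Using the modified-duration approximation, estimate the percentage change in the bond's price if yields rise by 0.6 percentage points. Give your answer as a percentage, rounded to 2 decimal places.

-3.03%

Periodic yield y = 0.04. Modified duration first:
  t   CF        PV=CF/(1+0.04)^t    t·PV
  1       120.00       115.3846       115.3846
  2       120.00       110.9467       221.8935
  3       120.00       106.6796       320.0387
  4       120.00       102.5765       410.3060
  5       120.00        98.6313       493.1563
  6     2,120.00     1,675.4668    10,052.8008
  Σ                  2,209.6855    11,613.5798
P = 2,209.6855; D_Mac = 5.25576 yrs; D_mod = 5.25576/(1+0.04) = 5.05362 yrs.
ΔP/P ≈ -D_mod · Δy = -5.05362 × (+0.006) = -0.030322 = -3.0322%.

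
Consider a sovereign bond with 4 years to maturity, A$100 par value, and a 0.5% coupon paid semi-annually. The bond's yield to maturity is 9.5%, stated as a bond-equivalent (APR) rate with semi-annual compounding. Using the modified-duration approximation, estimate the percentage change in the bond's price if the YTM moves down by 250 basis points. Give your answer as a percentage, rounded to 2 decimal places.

Periodic yield y = 0.0475. Modified duration first:
  t   CF        PV=CF/(1+0.0475)^t    t·PV
  1         0.25         0.2387         0.2387
  2         0.25         0.2278         0.4557
  3         0.25         0.2175         0.6525
  4         0.25         0.2076         0.8306
  5         0.25         0.1982         0.9912
  6         0.25         0.1892         1.1354
  7         0.25         0.1807         1.2646
  8       100.25        69.1595       553.2764
  Σ                     70.6193       558.8450
P = 70.6193; D_Mac = 7.91348 half-year periods = 3.95674 yrs; D_mod = 3.95674/(1+0.0475) = 3.77732 yrs.
ΔP/P ≈ -D_mod · Δy = -3.77732 × (-0.025) = +0.094433 = +9.4433%.

+9.44%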